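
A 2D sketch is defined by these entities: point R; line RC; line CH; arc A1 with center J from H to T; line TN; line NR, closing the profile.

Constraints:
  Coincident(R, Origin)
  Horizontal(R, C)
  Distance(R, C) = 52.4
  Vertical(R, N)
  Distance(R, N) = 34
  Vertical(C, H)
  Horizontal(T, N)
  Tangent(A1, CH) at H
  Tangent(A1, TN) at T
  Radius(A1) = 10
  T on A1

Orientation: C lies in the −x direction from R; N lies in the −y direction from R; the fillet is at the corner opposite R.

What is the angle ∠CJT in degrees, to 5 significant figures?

157.38°

R is at the origin; R and C share the same y with |RC| = 52.4 and C on the −x side, so C = (-52.400, 0.0000). R and N share the same x with |RN| = 34.0 and N on the −y side, so N = (0.0000, -34.000). The virtual corner opposite R is at (-52.400, -34.000). Tangency of A1 to CH means the radius JH is perpendicular to CH and the tangent condition forces JT to be normal to TN, with radius 10.0, so the center J sits 10.0 in from both sides at J = (-42.400, -24.000). That places the tangent points at H = (-52.400, -24.000) on CH and T = (-42.400, -34.000) on TN. Then cos ∠CJT = JC·JT / (|JC||JT|), giving 157.38°.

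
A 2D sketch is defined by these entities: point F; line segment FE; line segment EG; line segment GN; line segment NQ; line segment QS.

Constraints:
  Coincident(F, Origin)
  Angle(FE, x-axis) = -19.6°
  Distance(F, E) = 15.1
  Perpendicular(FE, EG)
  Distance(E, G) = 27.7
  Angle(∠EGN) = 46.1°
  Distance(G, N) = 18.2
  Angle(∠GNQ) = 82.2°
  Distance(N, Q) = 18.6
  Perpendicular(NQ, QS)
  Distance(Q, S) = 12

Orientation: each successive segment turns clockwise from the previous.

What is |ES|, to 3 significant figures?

15.7

F is at the origin; FE runs at -19.6° with length 15.1, so E = (14.2, -5.07). FE ⟂ EG, so EG runs at -110°; with |EG| = 27.7, G = (4.93, -31.2). ∠EGN = 46.1° gives GN at 116° from the x-axis; with |GN| = 18.2, N = (-3.19, -14.9). ∠GNQ = 82.2° gives NQ at 18.7° from the x-axis; with |NQ| = 18.6, Q = (14.4, -8.91). NQ is perpendicular to QS, so QS runs at -71.3°; with |QS| = 12.0, S = (18.3, -20.3). Then |ES| = |S − E| = 15.7.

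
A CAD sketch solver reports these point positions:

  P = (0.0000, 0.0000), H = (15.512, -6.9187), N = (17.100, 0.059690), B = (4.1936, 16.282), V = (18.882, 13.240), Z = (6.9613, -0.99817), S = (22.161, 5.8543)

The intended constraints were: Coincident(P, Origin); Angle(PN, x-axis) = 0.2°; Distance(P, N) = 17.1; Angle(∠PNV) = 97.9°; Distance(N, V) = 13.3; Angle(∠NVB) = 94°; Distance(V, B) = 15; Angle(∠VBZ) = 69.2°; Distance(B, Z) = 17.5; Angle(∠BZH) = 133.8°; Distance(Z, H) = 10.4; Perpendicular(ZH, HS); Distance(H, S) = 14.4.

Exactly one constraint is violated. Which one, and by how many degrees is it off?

Perpendicular(ZH, HS) — off by 7.20°.

P = (0.00, 0.00) ✓; PN at 0.2000° ✓; |PN| = 17.10 ✓; ∠PNV = 97.90° ✓; |NV| = 13.30 ✓; ∠NVB = 94.00° ✓; |VB| = 15.00 ✓; ∠VBZ = 69.20° ✓; |BZ| = 17.50 ✓; ∠BZH = 133.8° ✓; |ZH| = 10.40 ✓; ∠(ZH, HS) = 97.20° ✗; |HS| = 14.40 ✓.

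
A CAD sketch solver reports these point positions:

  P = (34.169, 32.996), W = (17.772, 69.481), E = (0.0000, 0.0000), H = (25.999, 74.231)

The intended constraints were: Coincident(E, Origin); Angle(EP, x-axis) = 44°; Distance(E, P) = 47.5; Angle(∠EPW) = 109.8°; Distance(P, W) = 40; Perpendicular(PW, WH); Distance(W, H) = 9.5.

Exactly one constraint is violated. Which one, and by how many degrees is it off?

Perpendicular(PW, WH) — off by 5.80°.

E = (0.00, 0.00) ✓; EP at 44.00° ✓; |EP| = 47.50 ✓; ∠EPW = 109.8° ✓; |PW| = 40.00 ✓; ∠(PW, WH) = 84.20° ✗; |WH| = 9.500 ✓.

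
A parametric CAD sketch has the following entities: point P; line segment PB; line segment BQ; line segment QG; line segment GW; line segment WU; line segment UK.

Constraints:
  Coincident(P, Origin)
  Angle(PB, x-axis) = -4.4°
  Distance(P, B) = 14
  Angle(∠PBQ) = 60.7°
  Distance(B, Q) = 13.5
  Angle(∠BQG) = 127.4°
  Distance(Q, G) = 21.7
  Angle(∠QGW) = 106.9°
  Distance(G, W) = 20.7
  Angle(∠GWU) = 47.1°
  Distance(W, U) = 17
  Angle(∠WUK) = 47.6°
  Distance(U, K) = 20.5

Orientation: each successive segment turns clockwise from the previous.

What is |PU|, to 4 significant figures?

6.786

∠QGW = 106.9° gives GW at 110.6° from the x-axis; with |GW| = 20.7, W = (-22.47, 5.671). ∠GWU = 47.1° gives WU at -22.30° from the x-axis; with |WU| = 17.0, U = (-6.741, -0.7801). Then |PU| = |U − P| = 6.786.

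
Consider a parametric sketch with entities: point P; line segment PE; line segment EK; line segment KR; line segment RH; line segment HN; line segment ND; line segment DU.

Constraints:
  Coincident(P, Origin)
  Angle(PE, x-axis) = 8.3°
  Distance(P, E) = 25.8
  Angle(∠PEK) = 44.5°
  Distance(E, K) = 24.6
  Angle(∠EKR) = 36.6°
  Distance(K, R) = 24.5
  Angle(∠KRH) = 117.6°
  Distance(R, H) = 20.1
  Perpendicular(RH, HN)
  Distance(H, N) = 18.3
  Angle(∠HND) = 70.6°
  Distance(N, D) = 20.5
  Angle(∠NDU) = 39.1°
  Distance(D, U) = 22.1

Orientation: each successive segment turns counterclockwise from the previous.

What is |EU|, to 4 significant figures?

12.83

∠HND = 70.6° gives ND at -171.0° from the x-axis; with |ND| = 20.5, D = (15.75, 6.013). ∠NDU = 39.1° gives DU at -30.10° from the x-axis; with |DU| = 22.1, U = (34.87, -5.070). Then |EU| = |U − E| = 12.83.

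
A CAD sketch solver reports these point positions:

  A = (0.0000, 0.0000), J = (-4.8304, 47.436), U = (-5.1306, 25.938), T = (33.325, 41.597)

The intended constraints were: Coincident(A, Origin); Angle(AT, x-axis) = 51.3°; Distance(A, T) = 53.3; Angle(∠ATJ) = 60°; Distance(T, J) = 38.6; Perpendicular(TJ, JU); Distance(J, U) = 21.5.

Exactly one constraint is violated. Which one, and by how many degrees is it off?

Perpendicular(TJ, JU) — off by 7.90°.

A = (0.00, 0.00) ✓; AT at 51.30° ✓; |AT| = 53.30 ✓; ∠ATJ = 60.00° ✓; |TJ| = 38.60 ✓; ∠(TJ, JU) = 97.90° ✗; |JU| = 21.50 ✓.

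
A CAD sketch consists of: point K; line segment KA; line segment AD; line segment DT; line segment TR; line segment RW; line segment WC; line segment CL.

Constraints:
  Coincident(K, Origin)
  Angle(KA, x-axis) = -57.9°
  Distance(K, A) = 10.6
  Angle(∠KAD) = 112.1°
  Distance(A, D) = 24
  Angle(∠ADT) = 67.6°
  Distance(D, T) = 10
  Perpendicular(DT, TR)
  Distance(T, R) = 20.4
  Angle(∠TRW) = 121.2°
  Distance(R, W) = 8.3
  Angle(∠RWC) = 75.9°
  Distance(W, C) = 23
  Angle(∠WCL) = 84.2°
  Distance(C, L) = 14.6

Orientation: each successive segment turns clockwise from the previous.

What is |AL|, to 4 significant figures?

22.37

K is at the origin; KA runs at -57.9° with length 10.6, so A = (5.633, -8.979). ∠KAD = 112.1° gives AD at -125.8° from the x-axis; with |AD| = 24.0, D = (-8.406, -28.45). ∠ADT = 67.6° gives DT at 121.8° from the x-axis; with |DT| = 10.0, T = (-13.68, -19.95). DT is perpendicular to TR, so TR runs at 31.80°; with |TR| = 20.4, R = (3.662, -9.196). ∠TRW = 121.2° gives RW at -27.00° from the x-axis; with |RW| = 8.3, W = (11.06, -12.96). ∠RWC = 75.9° gives WC at -131.1° from the x-axis; with |WC| = 23.0, C = (-4.062, -30.30). ∠WCL = 84.2° gives CL at 133.1° from the x-axis; with |CL| = 14.6, L = (-14.04, -19.64). Then |AL| = |L − A| = 22.37.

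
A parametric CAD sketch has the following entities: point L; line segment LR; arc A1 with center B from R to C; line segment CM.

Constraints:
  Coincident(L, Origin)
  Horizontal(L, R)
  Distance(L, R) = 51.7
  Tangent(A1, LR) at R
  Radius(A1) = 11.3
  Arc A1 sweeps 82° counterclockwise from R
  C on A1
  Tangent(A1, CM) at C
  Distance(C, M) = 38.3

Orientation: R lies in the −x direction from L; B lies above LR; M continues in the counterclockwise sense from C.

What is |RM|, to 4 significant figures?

50.44

L is at the origin; L and R share the same y with |LR| = 51.7 and R on the −x side, so R = (-51.70, 0.000). Tangency of A1 to LR means the radius BR is perpendicular to LR, so B = R + (0, 11.3) = (-51.70, 11.30). On A1, R sits at bearing -90° from B; an 82° counterclockwise sweep puts C at bearing -8°, so C = B + 11.3·(cos -8°, sin -8°) = (-40.51, 9.727). The tangent condition forces BC to be normal to CM, so CM runs along (−sin -8°, cos -8°); with |CM| = 38.3, M = (-35.18, 47.65). Then |RM| = |M − R| = 50.44.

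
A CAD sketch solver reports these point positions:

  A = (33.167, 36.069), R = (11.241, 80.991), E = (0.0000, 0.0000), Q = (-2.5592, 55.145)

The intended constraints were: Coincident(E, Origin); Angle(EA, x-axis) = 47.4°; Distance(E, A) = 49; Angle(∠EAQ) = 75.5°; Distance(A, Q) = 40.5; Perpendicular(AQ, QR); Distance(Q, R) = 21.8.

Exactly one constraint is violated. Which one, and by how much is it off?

Distance(Q, R) = 21.8 — off by 7.50.

E = (0.00, 0.00) ✓; EA at 47.40° ✓; |EA| = 49.00 ✓; ∠EAQ = 75.50° ✓; |AQ| = 40.50 ✓; ∠(AQ, QR) = 90.00° ✓; |QR| = 29.30 ✗.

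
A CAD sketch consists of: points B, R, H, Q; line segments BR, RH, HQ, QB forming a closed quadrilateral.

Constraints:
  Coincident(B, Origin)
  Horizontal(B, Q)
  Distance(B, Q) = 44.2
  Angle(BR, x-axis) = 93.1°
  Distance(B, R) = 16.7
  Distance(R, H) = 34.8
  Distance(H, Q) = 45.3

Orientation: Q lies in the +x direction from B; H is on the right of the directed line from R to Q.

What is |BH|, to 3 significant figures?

18.1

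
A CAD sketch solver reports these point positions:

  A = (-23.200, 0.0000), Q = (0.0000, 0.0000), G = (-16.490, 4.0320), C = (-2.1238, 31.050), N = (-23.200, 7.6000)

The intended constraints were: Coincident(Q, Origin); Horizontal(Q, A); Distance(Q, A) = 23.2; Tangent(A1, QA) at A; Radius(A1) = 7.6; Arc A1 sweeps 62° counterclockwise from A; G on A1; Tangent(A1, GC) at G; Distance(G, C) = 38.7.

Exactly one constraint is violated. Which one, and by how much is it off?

Distance(G, C) = 38.7 — off by 8.10.

Q = (0.00, 0.00) ✓; Q.y = 0.00, A.y = 0.00 ✓; |QA| = 23.20 ✓; ∠(NA, AQ) = 90.00° ✓; |NA| = 7.600 ✓; bearing(N→G) − bearing(N→A) = 62.00° ✓; |NG| = 7.600 ✓; ∠(NG, GC) = 90.00° ✓; |GC| = 30.60 ✗.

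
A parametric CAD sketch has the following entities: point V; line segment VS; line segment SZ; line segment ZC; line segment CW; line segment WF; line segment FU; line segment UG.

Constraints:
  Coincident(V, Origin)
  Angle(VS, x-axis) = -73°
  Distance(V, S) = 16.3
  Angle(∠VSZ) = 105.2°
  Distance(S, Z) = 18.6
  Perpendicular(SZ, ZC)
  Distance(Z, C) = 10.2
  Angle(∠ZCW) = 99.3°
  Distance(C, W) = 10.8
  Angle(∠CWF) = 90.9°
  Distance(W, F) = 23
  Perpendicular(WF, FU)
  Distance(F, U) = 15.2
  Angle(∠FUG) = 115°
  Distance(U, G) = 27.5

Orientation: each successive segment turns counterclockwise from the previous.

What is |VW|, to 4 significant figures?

12.79

SZ is perpendicular to ZC, so ZC runs at 91.80°; with |ZC| = 10.2, C = (23.04, -4.809). ∠ZCW = 99.3° gives CW at 172.5° from the x-axis; with |CW| = 10.8, W = (12.33, -3.399). Then |VW| = |W − V| = 12.79.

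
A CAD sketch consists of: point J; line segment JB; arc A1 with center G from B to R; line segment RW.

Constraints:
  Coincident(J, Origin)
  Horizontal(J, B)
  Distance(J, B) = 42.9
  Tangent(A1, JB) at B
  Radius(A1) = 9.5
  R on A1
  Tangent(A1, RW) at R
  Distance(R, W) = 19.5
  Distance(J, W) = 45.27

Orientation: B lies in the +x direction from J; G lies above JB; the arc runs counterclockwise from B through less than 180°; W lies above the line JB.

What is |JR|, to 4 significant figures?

51.88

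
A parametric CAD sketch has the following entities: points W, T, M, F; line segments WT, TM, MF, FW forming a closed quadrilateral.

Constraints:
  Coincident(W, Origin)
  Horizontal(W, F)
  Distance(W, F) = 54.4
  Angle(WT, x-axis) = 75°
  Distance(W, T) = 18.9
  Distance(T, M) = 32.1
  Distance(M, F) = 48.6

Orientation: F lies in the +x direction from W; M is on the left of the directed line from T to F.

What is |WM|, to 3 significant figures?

49.3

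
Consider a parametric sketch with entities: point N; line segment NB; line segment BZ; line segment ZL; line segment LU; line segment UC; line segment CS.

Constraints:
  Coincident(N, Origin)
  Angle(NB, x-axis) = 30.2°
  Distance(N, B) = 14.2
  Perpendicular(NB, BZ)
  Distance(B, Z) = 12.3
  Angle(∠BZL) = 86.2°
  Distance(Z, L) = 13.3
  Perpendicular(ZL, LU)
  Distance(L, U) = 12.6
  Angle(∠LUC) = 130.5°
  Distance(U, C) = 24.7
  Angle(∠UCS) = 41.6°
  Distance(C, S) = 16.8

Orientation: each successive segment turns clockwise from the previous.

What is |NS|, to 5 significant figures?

18.169

∠LUC = 130.5° gives UC at 66.900° from the x-axis; with |UC| = 24.7, C = (10.635, 24.604). ∠UCS = 41.6° gives CS at -71.500° from the x-axis; with |CS| = 16.8, S = (15.966, 8.6724). Then |NS| = |S − N| = 18.169.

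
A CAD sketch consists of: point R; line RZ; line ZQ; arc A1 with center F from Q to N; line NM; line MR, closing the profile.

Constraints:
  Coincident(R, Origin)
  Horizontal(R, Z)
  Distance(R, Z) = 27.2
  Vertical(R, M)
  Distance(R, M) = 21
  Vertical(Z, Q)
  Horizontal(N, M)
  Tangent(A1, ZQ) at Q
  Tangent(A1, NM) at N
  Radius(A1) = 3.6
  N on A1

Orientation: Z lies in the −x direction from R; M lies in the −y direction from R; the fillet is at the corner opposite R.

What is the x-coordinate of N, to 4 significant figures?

-23.60

R is at the origin; R and Z share the same y with |RZ| = 27.2 and Z on the −x side, so Z = (-27.20, 0.000). RM is vertical with |RM| = 21.0 and M on the −y side, so M = (0.000, -21.00). The virtual corner opposite R is at (-27.20, -21.00). Tangency of A1 to ZQ means the radius FQ is perpendicular to ZQ and A1 meets NM tangentially, so FN is at right angles to NM, with radius 3.6, so the center F sits 3.6 in from both sides at F = (-23.60, -17.40). That places the tangent points at Q = (-27.20, -17.40) on ZQ and N = (-23.60, -21.00) on NM. So N.x = -23.60.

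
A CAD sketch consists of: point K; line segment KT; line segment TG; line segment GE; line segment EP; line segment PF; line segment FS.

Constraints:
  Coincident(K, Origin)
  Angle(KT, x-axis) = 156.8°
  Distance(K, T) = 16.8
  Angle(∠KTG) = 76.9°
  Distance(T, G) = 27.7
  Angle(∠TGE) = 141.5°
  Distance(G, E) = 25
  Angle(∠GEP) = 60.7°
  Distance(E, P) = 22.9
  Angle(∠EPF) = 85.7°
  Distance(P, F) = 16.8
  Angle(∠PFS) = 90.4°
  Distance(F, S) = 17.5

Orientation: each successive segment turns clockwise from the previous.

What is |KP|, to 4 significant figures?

23.60

K is at the origin; KT runs at 156.8° with length 16.8, so T = (-15.44, 6.618). ∠KTG = 76.9° gives TG at 53.70° from the x-axis; with |TG| = 27.7, G = (0.9573, 28.94). ∠TGE = 141.5° gives GE at 15.20° from the x-axis; with |GE| = 25.0, E = (25.08, 35.50). ∠GEP = 60.7° gives EP at -104.1° from the x-axis; with |EP| = 22.9, P = (19.50, 13.29). Then |KP| = |P − K| = 23.60.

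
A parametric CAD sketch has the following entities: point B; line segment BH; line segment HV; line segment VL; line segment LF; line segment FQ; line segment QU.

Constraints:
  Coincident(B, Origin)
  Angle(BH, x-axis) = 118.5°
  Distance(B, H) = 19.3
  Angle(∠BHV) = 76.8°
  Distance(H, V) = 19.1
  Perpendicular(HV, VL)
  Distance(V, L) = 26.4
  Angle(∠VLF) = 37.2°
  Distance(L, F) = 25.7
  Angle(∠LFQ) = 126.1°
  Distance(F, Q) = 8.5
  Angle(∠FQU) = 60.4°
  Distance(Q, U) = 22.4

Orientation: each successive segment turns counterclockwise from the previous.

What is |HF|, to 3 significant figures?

6.92

The perpendicularity gives VL at right angles to HV, so VL runs at -48.3°; with |VL| = 26.4, L = (-5.91, -15.5). ∠VLF = 37.2° gives LF at 94.5° from the x-axis; with |LF| = 25.7, F = (-7.92, 10.2). Then |HF| = |F − H| = 6.92.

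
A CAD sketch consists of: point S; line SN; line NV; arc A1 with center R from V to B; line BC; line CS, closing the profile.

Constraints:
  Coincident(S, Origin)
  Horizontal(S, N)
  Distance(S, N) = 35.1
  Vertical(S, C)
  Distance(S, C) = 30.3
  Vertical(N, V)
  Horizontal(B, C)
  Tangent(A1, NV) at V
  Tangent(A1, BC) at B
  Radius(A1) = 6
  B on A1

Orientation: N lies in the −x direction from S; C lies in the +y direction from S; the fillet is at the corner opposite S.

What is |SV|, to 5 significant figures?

42.691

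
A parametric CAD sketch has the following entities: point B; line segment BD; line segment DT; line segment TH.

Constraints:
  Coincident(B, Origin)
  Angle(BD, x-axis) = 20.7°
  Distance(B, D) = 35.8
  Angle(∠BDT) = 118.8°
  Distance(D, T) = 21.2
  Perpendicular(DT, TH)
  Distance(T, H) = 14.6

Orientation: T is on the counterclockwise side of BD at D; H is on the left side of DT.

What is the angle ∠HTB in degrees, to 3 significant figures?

50.8°

B is at the origin; BD runs at 20.7° with length 35.8, so D = 35.8·(cos 20.7°, sin 20.7°) = (33.5, 12.7). ∠BDT = 118.8°, so DT runs at 20.7° + (180° − 118.8°) = 81.9° from the x-axis; with |DT| = 21.2, T = D + 21.2·(cos 81.9°, sin 81.9°) = (36.5, 33.6). DT is perpendicular to TH; with |TH| = 14.6 on the left of DT, H = T + 14.6·(-0.990, 0.141) = (22.0, 35.7). Then cos ∠HTB = TH·TB / (|TH||TB|), giving 50.8°.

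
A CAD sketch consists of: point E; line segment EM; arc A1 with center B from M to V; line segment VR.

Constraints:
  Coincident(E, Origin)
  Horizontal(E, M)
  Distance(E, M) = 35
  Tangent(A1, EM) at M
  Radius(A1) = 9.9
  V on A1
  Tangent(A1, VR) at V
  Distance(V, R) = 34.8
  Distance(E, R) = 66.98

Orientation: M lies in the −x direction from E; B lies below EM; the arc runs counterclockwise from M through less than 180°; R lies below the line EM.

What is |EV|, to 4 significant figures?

45.29

Checks: |BM| = 9.900 ✓; |BV| = 9.900 ✓; ∠(BV, VR) = 90.00° ✓; |VR| = 34.80 ✓; |ER| = 66.98 ✓.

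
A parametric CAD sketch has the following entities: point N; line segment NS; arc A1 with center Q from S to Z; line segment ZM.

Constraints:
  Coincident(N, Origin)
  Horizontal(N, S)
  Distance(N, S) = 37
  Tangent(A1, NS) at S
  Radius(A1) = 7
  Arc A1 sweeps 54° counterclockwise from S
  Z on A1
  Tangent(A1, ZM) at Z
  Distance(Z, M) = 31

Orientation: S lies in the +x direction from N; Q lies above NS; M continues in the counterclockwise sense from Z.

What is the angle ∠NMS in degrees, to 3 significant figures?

24.8°

N is at the origin; NS is horizontal with |NS| = 37.0 and S on the +x side, so S = (37.0, 0.00). The tangent condition forces QS to be normal to NS, so Q = S + (0, 7) = (37.0, 7.00). On A1, S sits at bearing -90° from Q; a 54° counterclockwise sweep puts Z at bearing -36°, so Z = Q + 7.0·(cos -36°, sin -36°) = (42.7, 2.89). Since A1 is tangent to ZM there, QZ ⟂ ZM, so ZM runs along (−sin -36°, cos -36°); with |ZM| = 31.0, M = (60.9, 28.0). Then cos ∠NMS = MN·MS / (|MN||MS|), giving 24.8°.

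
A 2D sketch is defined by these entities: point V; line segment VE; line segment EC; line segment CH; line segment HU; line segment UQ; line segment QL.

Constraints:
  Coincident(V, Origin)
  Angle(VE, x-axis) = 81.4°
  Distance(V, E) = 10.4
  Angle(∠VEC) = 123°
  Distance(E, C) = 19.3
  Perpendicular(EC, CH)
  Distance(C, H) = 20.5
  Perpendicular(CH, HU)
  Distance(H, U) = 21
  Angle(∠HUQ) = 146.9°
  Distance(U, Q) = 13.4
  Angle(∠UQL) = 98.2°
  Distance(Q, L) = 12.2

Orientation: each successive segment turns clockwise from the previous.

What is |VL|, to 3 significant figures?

6.94

V is at the origin; VE runs at 81.4° with length 10.4, so E = (1.56, 10.3). ∠VEC = 123.0° gives EC at 24.4° from the x-axis; with |EC| = 19.3, C = (19.1, 18.3). The perpendicularity gives CH at right angles to EC, so CH runs at -65.6°; with |CH| = 20.5, H = (27.6, -0.413). CH ⟂ HU, so HU runs at -156°; with |HU| = 21.0, U = (8.48, -9.09). ∠HUQ = 146.9° gives UQ at 171° from the x-axis; with |UQ| = 13.4, Q = (-4.77, -7.06). ∠UQL = 98.2° gives QL at 89.5° from the x-axis; with |QL| = 12.2, L = (-4.66, 5.14). Then |VL| = |L − V| = 6.94.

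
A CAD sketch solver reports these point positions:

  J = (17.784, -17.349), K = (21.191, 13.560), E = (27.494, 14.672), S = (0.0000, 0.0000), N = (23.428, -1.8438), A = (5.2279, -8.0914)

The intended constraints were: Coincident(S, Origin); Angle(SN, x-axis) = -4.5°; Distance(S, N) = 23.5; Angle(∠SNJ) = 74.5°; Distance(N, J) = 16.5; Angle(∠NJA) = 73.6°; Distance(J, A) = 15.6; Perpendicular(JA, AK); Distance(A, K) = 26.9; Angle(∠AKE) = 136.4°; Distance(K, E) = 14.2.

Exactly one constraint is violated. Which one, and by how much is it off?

Distance(K, E) = 14.2 — off by 7.80.

S = (0.00, 0.00) ✓; SN at -4.500° ✓; |SN| = 23.50 ✓; ∠SNJ = 74.50° ✓; |NJ| = 16.50 ✓; ∠NJA = 73.60° ✓; |JA| = 15.60 ✓; ∠(JA, AK) = 90.00° ✓; |AK| = 26.90 ✓; ∠AKE = 136.4° ✓; |KE| = 6.400 ✗.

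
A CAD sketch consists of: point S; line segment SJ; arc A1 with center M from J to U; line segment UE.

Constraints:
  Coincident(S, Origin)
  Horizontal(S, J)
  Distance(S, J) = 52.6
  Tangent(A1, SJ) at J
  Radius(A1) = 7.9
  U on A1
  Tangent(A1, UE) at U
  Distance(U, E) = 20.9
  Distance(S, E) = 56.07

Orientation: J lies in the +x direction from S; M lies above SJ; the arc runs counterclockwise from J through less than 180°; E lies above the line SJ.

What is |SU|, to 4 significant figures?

60.43

S is at the origin; SJ is horizontal with |SJ| = 52.6 and J on the +x side, so J = (52.60, 0.000). The tangent condition forces MJ to be normal to SJ, so M = J + (0, 7.9) = (52.60, 7.900). Since MU ⟂ UE (tangency), |ME| = √(7.9² + 20.9²) = 22.34 regardless of where U sits on A1. So E lies on both circle(S, 56.07) and circle(M, 22.34); the above-SJ intersection is E = (47.58, 29.67). U is the foot of the tangent from E: U = (59.17, 12.28).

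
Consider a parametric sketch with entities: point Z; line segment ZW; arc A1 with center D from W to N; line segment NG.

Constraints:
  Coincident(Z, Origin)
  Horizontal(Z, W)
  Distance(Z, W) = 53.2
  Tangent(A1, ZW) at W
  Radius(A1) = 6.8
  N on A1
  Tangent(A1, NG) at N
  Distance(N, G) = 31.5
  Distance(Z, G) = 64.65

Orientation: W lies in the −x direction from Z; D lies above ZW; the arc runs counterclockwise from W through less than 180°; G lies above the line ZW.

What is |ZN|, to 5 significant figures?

47.155

Z is at the origin; ZW is horizontal with |ZW| = 53.2 and W on the −x side, so W = (-53.200, 0.0000). Since A1 is tangent to ZW there, DW ⟂ ZW, so D = W + (0, 6.8) = (-53.200, 6.8000). Since DN ⟂ NG (tangency), |DG| = √(6.8² + 31.5²) = 32.226 regardless of where N sits on A1. So G lies on both circle(Z, 64.65) and circle(D, 32.226); the above-ZW intersection is G = (-51.574, 38.985). N is the foot of the tangent from G: N = (-46.489, 7.8976).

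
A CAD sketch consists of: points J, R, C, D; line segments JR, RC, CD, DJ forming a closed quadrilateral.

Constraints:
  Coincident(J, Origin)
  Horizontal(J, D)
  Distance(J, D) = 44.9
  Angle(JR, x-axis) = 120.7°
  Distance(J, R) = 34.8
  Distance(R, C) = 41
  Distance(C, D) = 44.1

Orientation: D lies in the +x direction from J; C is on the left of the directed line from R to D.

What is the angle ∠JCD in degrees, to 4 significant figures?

61.21°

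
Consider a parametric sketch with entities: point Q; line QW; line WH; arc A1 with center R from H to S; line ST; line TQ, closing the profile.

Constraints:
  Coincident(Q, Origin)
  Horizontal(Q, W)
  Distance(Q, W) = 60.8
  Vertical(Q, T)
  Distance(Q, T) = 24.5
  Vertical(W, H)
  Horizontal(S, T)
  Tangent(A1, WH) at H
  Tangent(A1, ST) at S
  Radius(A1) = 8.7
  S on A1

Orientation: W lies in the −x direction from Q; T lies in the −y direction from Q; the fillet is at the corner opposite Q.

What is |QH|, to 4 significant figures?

62.82

The virtual corner opposite Q is at (-60.80, -24.50). The tangent condition forces RH to be normal to WH and A1 meets ST tangentially, so RS is at right angles to ST, with radius 8.7, so the center R sits 8.7 in from both sides at R = (-52.10, -15.80). That places the tangent points at H = (-60.80, -15.80) on WH and S = (-52.10, -24.50) on ST. Then |QH| = |H − Q| = 62.82.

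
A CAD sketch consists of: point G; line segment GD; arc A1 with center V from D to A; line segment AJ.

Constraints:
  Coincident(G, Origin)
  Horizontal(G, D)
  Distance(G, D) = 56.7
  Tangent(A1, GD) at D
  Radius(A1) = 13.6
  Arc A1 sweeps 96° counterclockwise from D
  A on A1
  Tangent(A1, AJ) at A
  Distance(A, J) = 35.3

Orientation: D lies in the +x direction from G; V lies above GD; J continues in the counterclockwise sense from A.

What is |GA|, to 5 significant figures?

71.814

G is at the origin; G and D share the same y with |GD| = 56.7 and D on the +x side, so D = (56.700, 0.0000). A1 meets GD tangentially, so VD is at right angles to GD, so V = D + (0, 13.6) = (56.700, 13.600). On A1, D sits at bearing -90° from V; a 96° counterclockwise sweep puts A at bearing 6°, so A = V + 13.6·(cos 6°, sin 6°) = (70.225, 15.022). Then |GA| = |A − G| = 71.814.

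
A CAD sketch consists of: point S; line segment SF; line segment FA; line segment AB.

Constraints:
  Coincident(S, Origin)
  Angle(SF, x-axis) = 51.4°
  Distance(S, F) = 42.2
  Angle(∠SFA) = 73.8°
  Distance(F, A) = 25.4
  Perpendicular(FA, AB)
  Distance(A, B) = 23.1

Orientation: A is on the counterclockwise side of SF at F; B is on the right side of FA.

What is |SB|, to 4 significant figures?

65.07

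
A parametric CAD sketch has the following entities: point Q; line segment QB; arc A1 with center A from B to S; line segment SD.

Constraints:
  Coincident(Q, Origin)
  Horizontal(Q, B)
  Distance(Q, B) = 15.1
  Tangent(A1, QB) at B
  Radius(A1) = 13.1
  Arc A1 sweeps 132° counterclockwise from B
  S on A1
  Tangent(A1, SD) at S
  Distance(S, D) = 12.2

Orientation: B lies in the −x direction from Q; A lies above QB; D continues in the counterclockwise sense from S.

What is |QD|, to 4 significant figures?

33.76

On A1, B sits at bearing -90° from A; a 132° counterclockwise sweep puts S at bearing 42°, so S = A + 13.1·(cos 42°, sin 42°) = (-5.365, 21.87). Tangency of A1 to SD means the radius AS is perpendicular to SD, so SD runs along (−sin 42°, cos 42°); with |SD| = 12.2, D = (-13.53, 30.93). Then |QD| = |D − Q| = 33.76.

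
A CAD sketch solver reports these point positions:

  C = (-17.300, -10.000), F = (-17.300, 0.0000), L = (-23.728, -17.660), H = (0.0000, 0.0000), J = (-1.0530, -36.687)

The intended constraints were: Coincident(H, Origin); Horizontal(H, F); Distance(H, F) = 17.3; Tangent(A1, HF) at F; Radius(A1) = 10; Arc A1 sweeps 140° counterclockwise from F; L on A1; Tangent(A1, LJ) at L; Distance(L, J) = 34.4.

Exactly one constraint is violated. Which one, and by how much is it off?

Distance(L, J) = 34.4 — off by 4.80.

H = (0.00, 0.00) ✓; H.y = 0.00, F.y = 0.00 ✓; |HF| = 17.30 ✓; ∠(CF, FH) = 90.00° ✓; |CF| = 10.00 ✓; bearing(C→L) − bearing(C→F) = 140.0° ✓; |CL| = 10.00 ✓; ∠(CL, LJ) = 90.00° ✓; |LJ| = 29.60 ✗.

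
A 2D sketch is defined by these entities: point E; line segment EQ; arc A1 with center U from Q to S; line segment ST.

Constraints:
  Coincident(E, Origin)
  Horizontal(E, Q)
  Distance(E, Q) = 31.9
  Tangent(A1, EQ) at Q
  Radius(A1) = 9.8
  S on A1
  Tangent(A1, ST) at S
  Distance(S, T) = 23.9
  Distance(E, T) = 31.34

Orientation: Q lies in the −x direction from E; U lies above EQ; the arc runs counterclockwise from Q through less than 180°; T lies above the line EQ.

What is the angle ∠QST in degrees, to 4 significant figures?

146.2°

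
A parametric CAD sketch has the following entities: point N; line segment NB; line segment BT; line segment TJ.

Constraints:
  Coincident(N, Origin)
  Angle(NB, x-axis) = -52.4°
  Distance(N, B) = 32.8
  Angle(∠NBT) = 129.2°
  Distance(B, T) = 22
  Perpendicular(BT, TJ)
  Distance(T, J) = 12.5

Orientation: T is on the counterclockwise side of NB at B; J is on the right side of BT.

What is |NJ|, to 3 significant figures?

57.1

∠NBT = 129.2°, so BT runs at -52.4° + (180° − 129.2°) = -1.60° from the x-axis; with |BT| = 22.0, T = B + 22.0·(cos -1.60°, sin -1.60°) = (42.0, -26.6). BT ⟂ TJ; with |TJ| = 12.5 on the right of BT, J = T + 12.5·(-0.0279, -1.00) = (41.7, -39.1). Then |NJ| = |J − N| = 57.1.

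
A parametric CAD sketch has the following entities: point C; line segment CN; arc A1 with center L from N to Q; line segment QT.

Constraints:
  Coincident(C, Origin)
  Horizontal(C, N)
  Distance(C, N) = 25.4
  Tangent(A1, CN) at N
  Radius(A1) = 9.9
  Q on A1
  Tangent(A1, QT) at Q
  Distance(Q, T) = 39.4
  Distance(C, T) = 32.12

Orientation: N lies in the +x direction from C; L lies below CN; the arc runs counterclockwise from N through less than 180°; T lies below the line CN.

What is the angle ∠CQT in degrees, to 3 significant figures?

53.8°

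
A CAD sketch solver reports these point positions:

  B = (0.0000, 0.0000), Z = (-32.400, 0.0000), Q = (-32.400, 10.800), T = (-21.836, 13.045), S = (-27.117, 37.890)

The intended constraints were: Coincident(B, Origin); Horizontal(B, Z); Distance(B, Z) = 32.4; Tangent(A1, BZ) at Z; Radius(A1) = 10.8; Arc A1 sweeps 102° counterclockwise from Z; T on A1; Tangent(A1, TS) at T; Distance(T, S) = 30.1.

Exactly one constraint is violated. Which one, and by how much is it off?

Distance(T, S) = 30.1 — off by 4.70.

B = (0.00, 0.00) ✓; B.y = 0.00, Z.y = 0.00 ✓; |BZ| = 32.40 ✓; ∠(QZ, ZB) = 90.00° ✓; |QZ| = 10.80 ✓; bearing(Q→T) − bearing(Q→Z) = 102.0° ✓; |QT| = 10.80 ✓; ∠(QT, TS) = 90.00° ✓; |TS| = 25.40 ✗.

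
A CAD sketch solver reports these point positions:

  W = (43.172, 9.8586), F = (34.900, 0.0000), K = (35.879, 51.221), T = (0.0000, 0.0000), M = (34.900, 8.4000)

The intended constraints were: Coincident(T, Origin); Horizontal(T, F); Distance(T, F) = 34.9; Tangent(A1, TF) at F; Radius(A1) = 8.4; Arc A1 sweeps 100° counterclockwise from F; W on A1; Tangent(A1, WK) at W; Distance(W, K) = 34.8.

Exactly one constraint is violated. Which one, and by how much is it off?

Distance(W, K) = 34.8 — off by 7.20.

T = (0.00, 0.00) ✓; T.y = 0.00, F.y = 0.00 ✓; |TF| = 34.90 ✓; ∠(MF, FT) = 90.00° ✓; |MF| = 8.400 ✓; bearing(M→W) − bearing(M→F) = 100.0° ✓; |MW| = 8.400 ✓; ∠(MW, WK) = 90.00° ✓; |WK| = 42.00 ✗.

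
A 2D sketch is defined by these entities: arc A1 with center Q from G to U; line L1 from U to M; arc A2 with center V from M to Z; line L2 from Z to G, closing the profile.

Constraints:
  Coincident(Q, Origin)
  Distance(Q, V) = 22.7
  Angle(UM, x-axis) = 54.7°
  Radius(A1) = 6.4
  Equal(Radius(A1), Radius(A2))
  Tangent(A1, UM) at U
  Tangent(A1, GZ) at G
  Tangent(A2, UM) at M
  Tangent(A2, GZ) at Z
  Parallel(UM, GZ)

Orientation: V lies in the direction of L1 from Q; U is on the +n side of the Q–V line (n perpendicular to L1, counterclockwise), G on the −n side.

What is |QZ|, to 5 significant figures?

23.585

Tangency of A1 to both parallel lines with radius 6.4 puts U and G at Q ± 6.4·n: U = (-5.2233, 3.6983), G = (5.2233, -3.6983). Equal radii place M and Z the same way about V: M = V + 6.4·n = (7.8941, 22.225), Z = V − 6.4·n = (18.341, 14.828). Then |QZ| = |Z − Q| = 23.585.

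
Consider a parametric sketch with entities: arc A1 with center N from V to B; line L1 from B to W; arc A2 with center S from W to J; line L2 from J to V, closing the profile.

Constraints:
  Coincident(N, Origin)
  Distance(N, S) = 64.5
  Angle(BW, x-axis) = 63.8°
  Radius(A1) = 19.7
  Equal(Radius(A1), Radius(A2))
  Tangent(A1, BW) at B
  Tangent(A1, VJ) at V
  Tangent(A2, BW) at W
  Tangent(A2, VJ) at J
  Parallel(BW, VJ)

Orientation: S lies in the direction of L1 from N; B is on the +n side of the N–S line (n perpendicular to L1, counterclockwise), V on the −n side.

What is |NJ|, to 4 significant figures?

67.44

The slot axis is L1's direction at 63.8°, so u = (cos 63.8°, sin 63.8°) = (0.4415, 0.8973) and n = (−sin 63.8°, cos 63.8°) = (-0.8973, 0.4415). N is at the origin and S lies 64.5 along u from N, so S = 64.5·u = (28.48, 57.87). Tangency of A1 to both parallel lines with radius 19.7 puts B and V at N ± 19.7·n: B = (-17.68, 8.698), V = (17.68, -8.698). Equal radii place W and J the same way about S: W = S + 19.7·n = (10.80, 66.57), J = S − 19.7·n = (46.15, 49.18). Then |NJ| = |J − N| = 67.44.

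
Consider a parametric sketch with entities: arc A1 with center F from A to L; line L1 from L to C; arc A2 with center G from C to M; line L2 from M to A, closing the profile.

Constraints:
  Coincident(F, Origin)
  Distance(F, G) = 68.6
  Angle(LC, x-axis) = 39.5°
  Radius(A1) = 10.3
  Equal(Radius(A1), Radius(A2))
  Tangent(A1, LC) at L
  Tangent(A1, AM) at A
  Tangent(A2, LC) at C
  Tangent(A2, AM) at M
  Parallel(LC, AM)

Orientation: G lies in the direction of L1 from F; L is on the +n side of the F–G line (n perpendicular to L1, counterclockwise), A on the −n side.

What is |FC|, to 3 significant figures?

69.4

The slot axis is L1's direction at 39.5°, so u = (cos 39.5°, sin 39.5°) = (0.772, 0.636) and n = (−sin 39.5°, cos 39.5°) = (-0.636, 0.772). F is at the origin and G lies 68.6 along u from F, so G = 68.6·u = (52.9, 43.6). Tangency of A1 to both parallel lines with radius 10.3 puts L and A at F ± 10.3·n: L = (-6.55, 7.95), A = (6.55, -7.95). Equal radii place C and M the same way about G: C = G + 10.3·n = (46.4, 51.6), M = G − 10.3·n = (59.5, 35.7). Then |FC| = |C − F| = 69.4.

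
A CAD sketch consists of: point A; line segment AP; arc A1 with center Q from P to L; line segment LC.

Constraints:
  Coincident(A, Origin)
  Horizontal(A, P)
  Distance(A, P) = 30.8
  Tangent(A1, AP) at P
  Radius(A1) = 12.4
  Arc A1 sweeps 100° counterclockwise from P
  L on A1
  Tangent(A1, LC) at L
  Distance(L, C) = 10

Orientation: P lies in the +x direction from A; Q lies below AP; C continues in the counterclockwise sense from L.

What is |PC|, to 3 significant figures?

26.6

A is at the origin; A and P share the same y with |AP| = 30.8 and P on the +x side, so P = (30.8, 0.00). Since A1 is tangent to AP there, QP ⟂ AP, so Q = P + (0, -12.4) = (30.8, -12.4). On A1, P sits at bearing 90° from Q; a 100° counterclockwise sweep puts L at bearing 190°, so L = Q + 12.4·(cos 190°, sin 190°) = (18.6, -14.6). The tangent condition forces QL to be normal to LC, so LC runs along (−sin 190°, cos 190°); with |LC| = 10.0, C = (20.3, -24.4). Then |PC| = |C − P| = 26.6.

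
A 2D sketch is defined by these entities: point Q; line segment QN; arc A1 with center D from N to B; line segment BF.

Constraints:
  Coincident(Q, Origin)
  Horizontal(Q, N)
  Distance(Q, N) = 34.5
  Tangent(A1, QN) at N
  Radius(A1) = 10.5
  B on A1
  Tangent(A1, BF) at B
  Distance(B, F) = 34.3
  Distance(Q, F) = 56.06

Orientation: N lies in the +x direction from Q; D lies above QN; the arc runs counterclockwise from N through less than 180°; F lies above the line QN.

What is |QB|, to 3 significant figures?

46.5

Checks: |DB| = 10.50 ✓; ∠(DB, BF) = 90.00° ✓; |BF| = 34.30 ✓; |QF| = 56.06 ✓.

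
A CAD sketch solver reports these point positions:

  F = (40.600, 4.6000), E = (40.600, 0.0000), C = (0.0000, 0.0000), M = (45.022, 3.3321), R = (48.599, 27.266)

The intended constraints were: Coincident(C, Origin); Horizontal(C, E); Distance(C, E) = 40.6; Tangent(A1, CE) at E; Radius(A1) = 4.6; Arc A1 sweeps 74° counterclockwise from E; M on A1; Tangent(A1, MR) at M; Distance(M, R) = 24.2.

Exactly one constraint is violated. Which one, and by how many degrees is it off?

Tangent(A1, MR) at M — off by 7.50°.

C = (0.00, 0.00) ✓; C.y = 0.00, E.y = 0.00 ✓; |CE| = 40.60 ✓; ∠(FE, EC) = 90.00° ✓; |FE| = 4.600 ✓; bearing(F→M) − bearing(F→E) = 74.00° ✓; |FM| = 4.600 ✓; ∠(FM, MR) = 82.50° ✗; |MR| = 24.20 ✓.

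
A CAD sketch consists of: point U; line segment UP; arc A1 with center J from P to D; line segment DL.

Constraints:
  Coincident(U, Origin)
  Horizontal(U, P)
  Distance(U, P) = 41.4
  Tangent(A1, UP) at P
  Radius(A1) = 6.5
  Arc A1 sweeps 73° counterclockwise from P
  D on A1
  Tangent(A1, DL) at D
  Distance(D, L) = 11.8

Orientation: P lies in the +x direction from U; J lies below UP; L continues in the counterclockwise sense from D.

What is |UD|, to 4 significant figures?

35.48

Since A1 is tangent to UP there, JP ⟂ UP, so J = P + (0, -6.5) = (41.40, -6.500). On A1, P sits at bearing 90° from J; a 73° counterclockwise sweep puts D at bearing 163°, so D = J + 6.5·(cos 163°, sin 163°) = (35.18, -4.600). Then |UD| = |D − U| = 35.48.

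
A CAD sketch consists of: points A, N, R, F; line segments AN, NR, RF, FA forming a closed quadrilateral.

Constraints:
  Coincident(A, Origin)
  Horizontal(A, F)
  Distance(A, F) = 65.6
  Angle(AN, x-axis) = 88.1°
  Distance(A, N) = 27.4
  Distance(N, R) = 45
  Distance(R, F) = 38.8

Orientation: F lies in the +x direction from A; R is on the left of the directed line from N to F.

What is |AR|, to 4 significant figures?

56.35

A is at the origin; AF is horizontal with |AF| = 65.6 and F in +x, so F = (65.6, 0). AN runs at 88.1° with |AN| = 27.4, so N = (0.9085, 27.38). R is determined by |NR| = 45.0 and |RF| = 38.8 together: it lies at the intersection of circle(N, 45.0) and circle(F, 38.8). With |NF| = 70.25, the foot of the radical line on NF is 38.82 from N and the perpendicular offset is √(45.0² − 38.82²) = 22.76. Taking the left-of-NF solution: R = (45.53, 33.21).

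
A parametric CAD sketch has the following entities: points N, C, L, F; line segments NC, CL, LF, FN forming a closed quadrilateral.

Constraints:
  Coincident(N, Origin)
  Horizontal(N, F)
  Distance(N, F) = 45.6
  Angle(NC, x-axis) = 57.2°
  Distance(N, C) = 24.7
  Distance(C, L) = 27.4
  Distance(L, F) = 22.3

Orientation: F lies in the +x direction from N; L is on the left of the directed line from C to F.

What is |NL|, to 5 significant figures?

46.210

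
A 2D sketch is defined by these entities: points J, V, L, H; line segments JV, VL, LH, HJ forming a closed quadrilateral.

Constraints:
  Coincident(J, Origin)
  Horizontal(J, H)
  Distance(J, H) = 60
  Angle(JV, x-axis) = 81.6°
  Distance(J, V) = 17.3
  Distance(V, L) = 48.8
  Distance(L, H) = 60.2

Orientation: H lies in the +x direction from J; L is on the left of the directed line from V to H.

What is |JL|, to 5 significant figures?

64.143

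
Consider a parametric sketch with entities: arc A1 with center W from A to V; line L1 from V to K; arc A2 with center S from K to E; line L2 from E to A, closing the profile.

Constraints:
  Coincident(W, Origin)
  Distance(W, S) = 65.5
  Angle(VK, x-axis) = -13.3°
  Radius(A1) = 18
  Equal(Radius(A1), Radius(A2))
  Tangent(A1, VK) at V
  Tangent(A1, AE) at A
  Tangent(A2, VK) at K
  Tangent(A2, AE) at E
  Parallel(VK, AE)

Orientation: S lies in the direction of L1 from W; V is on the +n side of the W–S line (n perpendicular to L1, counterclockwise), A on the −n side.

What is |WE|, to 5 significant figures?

67.928

Tangency of A1 to both parallel lines with radius 18.0 puts V and A at W ± 18.0·n: V = (4.1409, 17.517), A = (-4.1409, -17.517). Equal radii place K and E the same way about S: K = S + 18.0·n = (67.884, 2.4490), E = S − 18.0·n = (59.602, -32.585). Then |WE| = |E − W| = 67.928.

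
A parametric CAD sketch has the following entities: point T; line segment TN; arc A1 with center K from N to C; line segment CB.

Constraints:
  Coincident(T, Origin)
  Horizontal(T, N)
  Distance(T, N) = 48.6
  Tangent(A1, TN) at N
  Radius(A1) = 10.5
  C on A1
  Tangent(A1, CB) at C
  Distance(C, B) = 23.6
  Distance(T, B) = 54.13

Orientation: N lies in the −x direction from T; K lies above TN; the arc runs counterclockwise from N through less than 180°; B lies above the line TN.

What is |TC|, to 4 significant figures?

39.96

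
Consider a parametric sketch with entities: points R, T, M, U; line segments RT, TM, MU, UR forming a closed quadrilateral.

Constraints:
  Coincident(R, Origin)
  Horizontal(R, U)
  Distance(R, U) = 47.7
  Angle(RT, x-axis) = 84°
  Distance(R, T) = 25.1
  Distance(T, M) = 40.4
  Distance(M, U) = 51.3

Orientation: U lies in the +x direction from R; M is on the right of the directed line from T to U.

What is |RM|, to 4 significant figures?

15.30

Checks: |TM| = 40.40 ✓; |MU| = 51.30 ✓.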